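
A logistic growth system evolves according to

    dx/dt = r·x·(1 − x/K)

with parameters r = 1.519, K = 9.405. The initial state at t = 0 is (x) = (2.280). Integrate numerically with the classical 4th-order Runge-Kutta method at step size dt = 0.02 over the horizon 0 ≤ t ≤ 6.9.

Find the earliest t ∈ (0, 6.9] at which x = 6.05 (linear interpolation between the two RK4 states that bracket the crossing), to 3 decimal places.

t = 1.138

t=0.000: state=(2.280)
step 1 (dt=0.02): k1=(2.624), k2=(2.644), k3=(2.644), k4=(2.665); state += dt/6·(k1+2k2+2k3+k4)
t=0.020: state=(2.333)
t=0.040: state=(2.387)
t=0.060: state=(2.441)
continuing one RK4 step at a time; state shown every 25 steps (Δt=0.5):
t=0.500: state=(3.820)
t=1.000: state=(5.584)
t=1.120: state=(5.990)
next step: t=1.140: state=(6.056) — x has crossed 6.05
linear interpolation between t=1.120 (5.98985) and t=1.140 (6.05565) → t≈1.138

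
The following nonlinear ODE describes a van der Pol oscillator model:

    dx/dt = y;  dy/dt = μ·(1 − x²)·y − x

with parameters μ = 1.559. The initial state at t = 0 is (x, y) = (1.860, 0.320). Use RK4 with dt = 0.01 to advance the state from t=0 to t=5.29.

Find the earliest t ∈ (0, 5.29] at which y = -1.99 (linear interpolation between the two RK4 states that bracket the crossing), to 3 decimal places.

t = 2.311

t=0.000: state=(1.860, 0.320)
step 1 (dt=0.01): k1=(0.320, -3.087), k2=(0.305, -3.032), k3=(0.305, -3.033), k4=(0.290, -2.979); state += dt/6·(k1+2k2+2k3+k4)
t=0.010: state=(1.863, 0.290)
t=0.020: state=(1.866, 0.260)
t=0.030: state=(1.868, 0.232)
continuing one RK4 step at a time; state shown every 20 steps (Δt=0.2):
t=0.200: state=(1.875, -0.114)
t=0.400: state=(1.830, -0.313)
t=0.600: state=(1.756, -0.417)
t=0.800: state=(1.665, -0.487)
t=1.000: state=(1.562, -0.550)
t=1.200: state=(1.445, -0.621)
t=1.400: state=(1.312, -0.711)
t=1.600: state=(1.158, -0.832)
t=1.800: state=(0.976, -1.006)
t=2.000: state=(0.750, -1.268)
t=2.200: state=(0.459, -1.675)
t=2.310: state=(0.258, -1.986)
next step: t=2.320: state=(0.238, -2.018) — y has crossed -1.99
linear interpolation between t=2.310 (-1.98616) and t=2.320 (-2.01793) → t≈2.311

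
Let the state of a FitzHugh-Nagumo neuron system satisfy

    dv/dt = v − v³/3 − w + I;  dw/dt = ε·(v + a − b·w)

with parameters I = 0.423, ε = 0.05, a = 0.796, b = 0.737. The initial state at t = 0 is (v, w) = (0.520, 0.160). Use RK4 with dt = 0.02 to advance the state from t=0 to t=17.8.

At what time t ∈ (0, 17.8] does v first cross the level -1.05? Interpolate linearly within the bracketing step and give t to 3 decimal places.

t = 16.662

t=0.000: state=(0.520, 0.160)
step 1 (dt=0.02): k1=(0.736, 0.060), k2=(0.741, 0.060), k3=(0.741, 0.060), k4=(0.746, 0.061); state += dt/6·(k1+2k2+2k3+k4)
t=0.020: state=(0.535, 0.161)
t=0.040: state=(0.550, 0.162)
t=0.060: state=(0.565, 0.164)
continuing one RK4 step at a time; state shown every 50 steps (Δt=1):
t=1.000: state=(1.352, 0.239)
t=2.000: state=(1.719, 0.348)
t=3.000: state=(1.731, 0.459)
t=4.000: state=(1.685, 0.566)
t=5.000: state=(1.630, 0.666)
t=6.000: state=(1.572, 0.759)
t=7.000: state=(1.511, 0.847)
t=8.000: state=(1.446, 0.928)
t=9.000: state=(1.377, 1.003)
t=10.000: state=(1.300, 1.071)
t=11.000: state=(1.214, 1.133)
t=12.000: state=(1.113, 1.188)
t=13.000: state=(0.985, 1.236)
t=14.000: state=(0.807, 1.275)
t=15.000: state=(0.508, 1.301)
t=16.000: state=(-0.161, 1.304)
t=16.660: state=(-1.047, 1.279)
next step: t=16.680: state=(-1.078, 1.278) — v has crossed -1.05
linear interpolation between t=16.660 (-1.04728) and t=16.680 (-1.07765) → t≈16.662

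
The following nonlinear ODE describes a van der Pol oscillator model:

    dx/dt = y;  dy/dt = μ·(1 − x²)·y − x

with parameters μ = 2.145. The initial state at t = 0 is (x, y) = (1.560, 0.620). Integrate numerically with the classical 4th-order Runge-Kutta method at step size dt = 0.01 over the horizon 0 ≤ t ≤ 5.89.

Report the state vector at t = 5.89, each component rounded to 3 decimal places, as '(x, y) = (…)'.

t=0.000: state=(1.560, 0.620)
step 1 (dt=0.01): k1=(0.620, -3.467), k2=(0.603, -3.429), k3=(0.603, -3.429), k4=(0.586, -3.391); state += dt/6·(k1+2k2+2k3+k4)
t=0.010: state=(1.566, 0.586)
t=0.020: state=(1.572, 0.552)
t=0.030: state=(1.577, 0.519)
continuing one RK4 step at a time; state shown every 20 steps (Δt=0.2):
t=0.200: state=(1.625, 0.085)
t=0.400: state=(1.611, -0.192)
t=0.600: state=(1.557, -0.334)
t=0.800: state=(1.481, -0.424)
t=1.000: state=(1.389, -0.501)
t=1.200: state=(1.280, -0.586)
t=1.400: state=(1.152, -0.698)
t=1.600: state=(0.997, -0.862)
t=1.800: state=(0.801, -1.121)
t=2.000: state=(0.537, -1.567)
t=2.200: state=(0.151, -2.357)
t=2.400: state=(-0.434, -3.527)
t=2.600: state=(-1.206, -3.825)
t=2.800: state=(-1.797, -1.889)
t=3.000: state=(-2.000, -0.368)
t=3.200: state=(-2.014, 0.125)
t=3.400: state=(-1.973, 0.261)
t=3.600: state=(-1.915, 0.307)
t=3.800: state=(-1.851, 0.333)
t=4.000: state=(-1.782, 0.356)
t=4.200: state=(-1.709, 0.382)
t=4.400: state=(-1.629, 0.412)
t=4.600: state=(-1.543, 0.450)
t=4.800: state=(-1.449, 0.498)
t=5.000: state=(-1.343, 0.562)
t=5.200: state=(-1.222, 0.651)
t=5.400: state=(-1.080, 0.782)
t=5.600: state=(-0.905, 0.986)
t=5.800: state=(-0.676, 1.327)
t=5.890: state=(-0.547, 1.555)

(x, y) = (-0.547, 1.555)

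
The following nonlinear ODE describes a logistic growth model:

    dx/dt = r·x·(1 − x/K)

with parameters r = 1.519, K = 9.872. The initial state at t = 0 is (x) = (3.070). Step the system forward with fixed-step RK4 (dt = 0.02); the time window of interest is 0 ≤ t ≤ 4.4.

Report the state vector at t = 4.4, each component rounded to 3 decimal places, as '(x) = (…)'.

(x) = (9.845)

t=0.000: state=(3.070)
step 1 (dt=0.02): k1=(3.213), k2=(3.231), k3=(3.232), k4=(3.250); state += dt/6·(k1+2k2+2k3+k4)
t=0.020: state=(3.135)
t=0.040: state=(3.200)
t=0.060: state=(3.266)
continuing one RK4 step at a time; state shown every 10 steps (Δt=0.2):
t=0.200: state=(3.746)
t=0.400: state=(4.474)
t=0.600: state=(5.222)
t=0.800: state=(5.957)
t=1.000: state=(6.647)
t=1.200: state=(7.270)
t=1.400: state=(7.809)
t=1.600: state=(8.261)
t=1.800: state=(8.630)
t=2.000: state=(8.924)
t=2.200: state=(9.155)
t=2.400: state=(9.332)
t=2.600: state=(9.468)
t=2.800: state=(9.570)
t=3.000: state=(9.648)
t=3.200: state=(9.705)
t=3.400: state=(9.749)
t=3.600: state=(9.781)
t=3.800: state=(9.804)
t=4.000: state=(9.822)
t=4.200: state=(9.835)
t=4.400: state=(9.845)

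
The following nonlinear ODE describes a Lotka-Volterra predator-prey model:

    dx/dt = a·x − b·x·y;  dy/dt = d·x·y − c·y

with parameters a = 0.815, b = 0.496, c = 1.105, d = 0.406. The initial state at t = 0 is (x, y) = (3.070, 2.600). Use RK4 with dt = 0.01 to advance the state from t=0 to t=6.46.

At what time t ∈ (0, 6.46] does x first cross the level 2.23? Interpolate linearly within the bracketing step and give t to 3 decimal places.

t=0.000: state=(3.070, 2.600)
step 1 (dt=0.01): k1=(-1.457, 0.368), k2=(-1.456, 0.360), k3=(-1.456, 0.360), k4=(-1.456, 0.353); state += dt/6·(k1+2k2+2k3+k4)
t=0.010: state=(3.055, 2.604)
t=0.020: state=(3.041, 2.607)
t=0.030: state=(3.026, 2.610)
continuing one RK4 step at a time; state shown every 25 steps (Δt=0.25):
t=0.250: state=(2.716, 2.645)
t=0.500: state=(2.403, 2.601)
t=0.660: state=(2.233, 2.533)
next step: t=0.670: state=(2.223, 2.528) — x has crossed 2.23
linear interpolation between t=0.660 (2.23318) and t=0.670 (2.22337) → t≈0.663

t = 0.663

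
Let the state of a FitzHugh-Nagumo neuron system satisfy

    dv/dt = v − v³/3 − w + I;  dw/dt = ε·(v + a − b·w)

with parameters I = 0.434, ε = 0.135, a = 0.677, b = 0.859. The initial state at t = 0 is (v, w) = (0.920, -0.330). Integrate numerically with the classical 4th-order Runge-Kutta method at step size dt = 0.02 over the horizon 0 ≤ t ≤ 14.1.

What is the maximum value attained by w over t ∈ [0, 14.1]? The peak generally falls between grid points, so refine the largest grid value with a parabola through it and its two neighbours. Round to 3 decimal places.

t=0.000: state=(0.920, -0.330)
step 1 (dt=0.02): k1=(1.424, 0.254), k2=(1.424, 0.255), k3=(1.424, 0.255), k4=(1.423, 0.257); state += dt/6·(k1+2k2+2k3+k4)
t=0.020: state=(0.948, -0.325)
t=0.040: state=(0.977, -0.320)
t=0.060: state=(1.005, -0.314)
continuing one RK4 step at a time; state shown every 25 steps (Δt=0.5):
t=0.500: state=(1.545, -0.185)
t=1.000: state=(1.825, -0.017)
t=1.500: state=(1.869, 0.150)
t=2.000: state=(1.835, 0.307)
t=2.500: state=(1.780, 0.453)
t=3.000: state=(1.718, 0.587)
t=3.500: state=(1.654, 0.709)
t=4.000: state=(1.589, 0.819)
t=4.500: state=(1.521, 0.920)
t=5.000: state=(1.451, 1.010)
t=5.500: state=(1.378, 1.090)
t=6.000: state=(1.301, 1.161)
t=6.500: state=(1.218, 1.222)
t=7.000: state=(1.127, 1.275)
t=7.500: state=(1.025, 1.318)
t=8.000: state=(0.907, 1.352)
t=8.500: state=(0.762, 1.375)
t=9.000: state=(0.573, 1.386)
t=9.500: state=(0.305, 1.381)
t=10.000: state=(-0.108, 1.355)
t=10.500: state=(-0.740, 1.297)
t=11.000: state=(-1.451, 1.195)
t=11.500: state=(-1.839, 1.062)
t=12.000: state=(-1.927, 0.922)
t=12.500: state=(-1.913, 0.788)
t=13.000: state=(-1.873, 0.664)
t=13.500: state=(-1.828, 0.550)
t=14.000: state=(-1.782, 0.445)
t=14.100: state=(-1.772, 0.425)
largest grid value and its neighbours: w(9.100)=1.38615, w(9.120)=1.38617, w(9.140)=1.38617
parabola through these three points peaks at t≈9.127 with w≈1.38617

max w = 1.386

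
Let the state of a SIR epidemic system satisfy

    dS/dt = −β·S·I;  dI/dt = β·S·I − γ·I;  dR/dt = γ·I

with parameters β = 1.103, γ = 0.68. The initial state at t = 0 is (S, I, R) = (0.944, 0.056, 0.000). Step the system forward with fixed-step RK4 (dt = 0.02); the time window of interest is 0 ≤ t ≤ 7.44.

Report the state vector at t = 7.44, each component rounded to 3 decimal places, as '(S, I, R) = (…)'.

(S, I, R) = (0.416, 0.079, 0.505)

t=0.000: state=(0.944, 0.056, 0.000)
step 1 (dt=0.02): k1=(-0.058, 0.020, 0.038), k2=(-0.058, 0.020, 0.038), k3=(-0.058, 0.020, 0.038), k4=(-0.059, 0.020, 0.038); state += dt/6·(k1+2k2+2k3+k4)
t=0.020: state=(0.943, 0.056, 0.001)
t=0.040: state=(0.942, 0.057, 0.002)
t=0.060: state=(0.940, 0.057, 0.002)
continuing one RK4 step at a time; state shown every 25 steps (Δt=0.5):
t=0.500: state=(0.913, 0.067, 0.021)
t=1.000: state=(0.877, 0.078, 0.045)
t=1.500: state=(0.838, 0.089, 0.074)
t=2.000: state=(0.796, 0.099, 0.105)
t=2.500: state=(0.751, 0.108, 0.141)
t=3.000: state=(0.707, 0.115, 0.179)
t=3.500: state=(0.662, 0.119, 0.218)
t=4.000: state=(0.620, 0.121, 0.259)
t=4.500: state=(0.580, 0.120, 0.300)
t=5.000: state=(0.543, 0.116, 0.340)
t=5.500: state=(0.510, 0.111, 0.379)
t=6.000: state=(0.481, 0.103, 0.415)
t=6.500: state=(0.456, 0.095, 0.449)
t=7.000: state=(0.433, 0.087, 0.480)
t=7.440: state=(0.416, 0.079, 0.505)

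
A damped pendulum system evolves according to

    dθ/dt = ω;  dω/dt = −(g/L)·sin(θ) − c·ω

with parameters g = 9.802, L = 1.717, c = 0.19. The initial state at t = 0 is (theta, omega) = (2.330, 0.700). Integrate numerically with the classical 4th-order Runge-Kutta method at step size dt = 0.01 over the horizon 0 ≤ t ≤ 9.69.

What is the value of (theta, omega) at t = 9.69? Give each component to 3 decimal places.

t=0.000: state=(2.330, 0.700)
step 1 (dt=0.01): k1=(0.700, -4.274), k2=(0.679, -4.256), k3=(0.679, -4.257), k4=(0.657, -4.239); state += dt/6·(k1+2k2+2k3+k4)
t=0.010: state=(2.337, 0.657)
t=0.020: state=(2.343, 0.615)
t=0.030: state=(2.349, 0.573)
continuing one RK4 step at a time; state shown every 50 steps (Δt=0.5):
t=0.500: state=(2.178, -1.324)
t=1.000: state=(0.908, -3.738)
t=1.500: state=(-1.027, -3.160)
t=2.000: state=(-1.869, -0.233)
t=2.500: state=(-1.310, 2.450)
t=3.000: state=(0.327, 3.437)
t=3.500: state=(1.484, 0.929)
t=4.000: state=(1.237, -1.855)
t=4.500: state=(-0.137, -3.090)
t=5.000: state=(-1.239, -0.975)
t=5.500: state=(-1.042, 1.690)
t=6.000: state=(0.183, 2.676)
t=6.500: state=(1.096, 0.676)
t=7.000: state=(0.802, -1.734)
t=7.500: state=(-0.318, -2.227)
t=8.000: state=(-0.982, -0.221)
t=8.500: state=(-0.539, 1.814)
t=9.000: state=(0.462, 1.717)
t=9.500: state=(0.851, -0.271)
t=9.690: state=(0.726, -1.025)

(theta, omega) = (0.726, -1.025)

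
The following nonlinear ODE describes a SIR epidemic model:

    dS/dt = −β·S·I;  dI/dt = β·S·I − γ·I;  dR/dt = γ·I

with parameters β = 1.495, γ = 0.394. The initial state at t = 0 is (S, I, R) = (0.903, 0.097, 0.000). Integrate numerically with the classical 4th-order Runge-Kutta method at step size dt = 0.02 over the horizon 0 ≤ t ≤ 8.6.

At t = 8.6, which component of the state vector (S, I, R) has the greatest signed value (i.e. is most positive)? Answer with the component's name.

t=0.000: state=(0.903, 0.097, 0.000)
step 1 (dt=0.02): k1=(-0.131, 0.093, 0.038), k2=(-0.132, 0.093, 0.039), k3=(-0.132, 0.093, 0.039), k4=(-0.133, 0.094, 0.039); state += dt/6·(k1+2k2+2k3+k4)
t=0.020: state=(0.900, 0.099, 0.001)
t=0.040: state=(0.898, 0.101, 0.002)
t=0.060: state=(0.895, 0.103, 0.002)
continuing one RK4 step at a time; state shown every 25 steps (Δt=0.5):
t=0.500: state=(0.824, 0.152, 0.024)
t=1.000: state=(0.717, 0.223, 0.061)
t=1.500: state=(0.590, 0.298, 0.112)
t=2.000: state=(0.460, 0.362, 0.178)
t=2.500: state=(0.345, 0.401, 0.253)
t=3.000: state=(0.254, 0.412, 0.334)
t=3.500: state=(0.188, 0.398, 0.414)
t=4.000: state=(0.141, 0.369, 0.490)
t=4.500: state=(0.108, 0.333, 0.559)
t=5.000: state=(0.086, 0.294, 0.621)
t=5.500: state=(0.070, 0.255, 0.675)
t=6.000: state=(0.058, 0.220, 0.722)
t=6.500: state=(0.050, 0.188, 0.762)
t=7.000: state=(0.044, 0.160, 0.796)
t=7.500: state=(0.039, 0.136, 0.825)
t=8.000: state=(0.036, 0.115, 0.850)
t=8.500: state=(0.033, 0.096, 0.870)
t=8.600: state=(0.033, 0.093, 0.874)
compare at T: S=0.033, I=0.093, R=0.874

largest component: R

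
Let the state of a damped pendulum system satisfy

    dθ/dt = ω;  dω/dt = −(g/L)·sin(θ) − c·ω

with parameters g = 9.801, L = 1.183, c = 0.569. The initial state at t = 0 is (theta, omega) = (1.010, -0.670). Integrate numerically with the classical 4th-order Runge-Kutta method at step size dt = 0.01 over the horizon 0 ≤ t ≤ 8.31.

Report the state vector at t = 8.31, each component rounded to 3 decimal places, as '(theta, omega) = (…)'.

(theta, omega) = (0.006, 0.265)

t=0.000: state=(1.010, -0.670)
step 1 (dt=0.01): k1=(-0.670, -6.635), k2=(-0.703, -6.601), k3=(-0.703, -6.600), k4=(-0.736, -6.566); state += dt/6·(k1+2k2+2k3+k4)
t=0.010: state=(1.003, -0.736)
t=0.020: state=(0.995, -0.801)
t=0.030: state=(0.987, -0.866)
continuing one RK4 step at a time; state shown every 50 steps (Δt=0.5):
t=0.500: state=(0.073, -2.447)
t=1.000: state=(-0.729, -0.347)
t=1.500: state=(-0.294, 1.725)
t=2.000: state=(0.457, 0.803)
t=2.500: state=(0.352, -1.064)
t=3.000: state=(-0.246, -0.911)
t=3.500: state=(-0.329, 0.559)
t=4.000: state=(0.099, 0.836)
t=4.500: state=(0.272, -0.209)
t=5.000: state=(-0.005, -0.683)
t=5.500: state=(-0.206, -0.012)
t=6.000: state=(-0.047, 0.511)
t=6.500: state=(0.144, 0.134)
t=7.000: state=(0.070, -0.352)
t=7.500: state=(-0.091, -0.186)
t=8.000: state=(-0.075, 0.219)
t=8.310: state=(0.006, 0.265)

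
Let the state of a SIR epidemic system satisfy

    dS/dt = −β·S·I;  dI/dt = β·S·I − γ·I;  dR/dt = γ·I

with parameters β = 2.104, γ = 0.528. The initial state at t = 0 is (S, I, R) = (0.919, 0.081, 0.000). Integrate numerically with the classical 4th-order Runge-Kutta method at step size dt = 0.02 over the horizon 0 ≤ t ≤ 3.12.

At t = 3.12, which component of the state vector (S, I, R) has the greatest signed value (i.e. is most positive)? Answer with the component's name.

largest component: R

t=0.000: state=(0.919, 0.081, 0.000)
step 1 (dt=0.02): k1=(-0.157, 0.114, 0.043), k2=(-0.159, 0.115, 0.043), k3=(-0.159, 0.115, 0.043), k4=(-0.161, 0.117, 0.044); state += dt/6·(k1+2k2+2k3+k4)
t=0.020: state=(0.916, 0.083, 0.001)
t=0.040: state=(0.913, 0.086, 0.002)
t=0.060: state=(0.909, 0.088, 0.003)
continuing one RK4 step at a time; state shown every 10 steps (Δt=0.2):
t=0.200: state=(0.884, 0.107, 0.010)
t=0.400: state=(0.840, 0.138, 0.023)
t=0.600: state=(0.786, 0.175, 0.039)
t=0.800: state=(0.724, 0.216, 0.060)
t=1.000: state=(0.655, 0.260, 0.085)
t=1.200: state=(0.582, 0.303, 0.115)
t=1.400: state=(0.508, 0.343, 0.149)
t=1.600: state=(0.436, 0.377, 0.187)
t=1.800: state=(0.370, 0.402, 0.228)
t=2.000: state=(0.312, 0.417, 0.271)
t=2.200: state=(0.261, 0.423, 0.316)
t=2.400: state=(0.219, 0.421, 0.360)
t=2.600: state=(0.183, 0.412, 0.404)
t=2.800: state=(0.155, 0.398, 0.447)
t=3.000: state=(0.131, 0.380, 0.488)
t=3.120: state=(0.119, 0.368, 0.512)
compare at T: S=0.119, I=0.368, R=0.512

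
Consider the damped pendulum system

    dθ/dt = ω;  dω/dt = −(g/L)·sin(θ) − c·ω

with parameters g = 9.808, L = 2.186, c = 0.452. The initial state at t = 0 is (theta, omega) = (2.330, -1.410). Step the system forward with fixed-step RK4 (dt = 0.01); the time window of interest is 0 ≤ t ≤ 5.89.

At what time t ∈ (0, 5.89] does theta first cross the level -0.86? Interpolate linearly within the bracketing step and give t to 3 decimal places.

t = 1.169

t=0.000: state=(2.330, -1.410)
step 1 (dt=0.01): k1=(-1.410, -2.617), k2=(-1.423, -2.633), k3=(-1.423, -2.633), k4=(-1.436, -2.649); state += dt/6·(k1+2k2+2k3+k4)
t=0.010: state=(2.316, -1.436)
t=0.020: state=(2.301, -1.463)
t=0.030: state=(2.287, -1.490)
continuing one RK4 step at a time; state shown every 20 steps (Δt=0.2):
t=0.200: state=(1.992, -1.994)
t=0.400: state=(1.527, -2.656)
t=0.600: state=(0.935, -3.225)
t=0.800: state=(0.262, -3.419)
t=1.000: state=(-0.395, -3.058)
t=1.160: state=(-0.838, -2.442)
next step: t=1.170: state=(-0.862, -2.397) — theta has crossed -0.86
linear interpolation between t=1.160 (-0.83769) and t=1.170 (-0.86189) → t≈1.169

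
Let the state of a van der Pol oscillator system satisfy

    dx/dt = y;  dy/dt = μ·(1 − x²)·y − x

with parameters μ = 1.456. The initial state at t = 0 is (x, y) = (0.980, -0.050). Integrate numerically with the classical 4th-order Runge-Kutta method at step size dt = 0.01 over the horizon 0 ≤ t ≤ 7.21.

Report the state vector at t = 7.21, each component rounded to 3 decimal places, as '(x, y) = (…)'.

(x, y) = (1.273, -0.775)

t=0.000: state=(0.980, -0.050)
step 1 (dt=0.01): k1=(-0.050, -0.983), k2=(-0.055, -0.983), k3=(-0.055, -0.983), k4=(-0.060, -0.983); state += dt/6·(k1+2k2+2k3+k4)
t=0.010: state=(0.979, -0.060)
t=0.020: state=(0.979, -0.070)
t=0.030: state=(0.978, -0.079)
continuing one RK4 step at a time; state shown every 25 steps (Δt=0.25):
t=0.250: state=(0.937, -0.296)
t=0.500: state=(0.831, -0.552)
t=0.750: state=(0.657, -0.852)
t=1.000: state=(0.397, -1.258)
t=1.250: state=(0.014, -1.839)
t=1.500: state=(-0.532, -2.499)
t=1.750: state=(-1.182, -2.503)
t=2.000: state=(-1.680, -1.365)
t=2.250: state=(-1.875, -0.300)
t=2.500: state=(-1.880, 0.189)
t=2.750: state=(-1.804, 0.388)
t=3.000: state=(-1.693, 0.493)
t=3.250: state=(-1.560, 0.579)
t=3.500: state=(-1.403, 0.677)
t=3.750: state=(-1.218, 0.811)
t=4.000: state=(-0.992, 1.014)
t=4.250: state=(-0.701, 1.345)
t=4.500: state=(-0.301, 1.902)
t=4.750: state=(0.274, 2.723)
t=5.000: state=(1.032, 3.142)
t=5.250: state=(1.696, 1.926)
t=5.500: state=(1.980, 0.475)
t=5.750: state=(2.007, -0.146)
t=6.000: state=(1.940, -0.357)
t=6.250: state=(1.838, -0.449)
t=6.500: state=(1.718, -0.514)
t=6.750: state=(1.581, -0.584)
t=7.000: state=(1.424, -0.673)
t=7.210: state=(1.273, -0.775)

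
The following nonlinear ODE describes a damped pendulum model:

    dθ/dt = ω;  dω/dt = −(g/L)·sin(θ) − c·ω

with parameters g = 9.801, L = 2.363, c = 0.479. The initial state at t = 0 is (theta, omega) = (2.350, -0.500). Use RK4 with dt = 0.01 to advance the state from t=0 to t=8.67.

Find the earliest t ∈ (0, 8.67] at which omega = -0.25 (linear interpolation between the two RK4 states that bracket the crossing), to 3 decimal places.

t=0.000: state=(2.350, -0.500)
step 1 (dt=0.01): k1=(-0.500, -2.711), k2=(-0.514, -2.712), k3=(-0.514, -2.712), k4=(-0.527, -2.713); state += dt/6·(k1+2k2+2k3+k4)
t=0.010: state=(2.345, -0.527)
t=0.020: state=(2.339, -0.554)
t=0.030: state=(2.334, -0.581)
continuing one RK4 step at a time; state shown every 50 steps (Δt=0.5):
t=0.500: state=(1.745, -1.964)
t=1.000: state=(0.425, -3.075)
t=1.500: state=(-0.908, -1.878)
t=1.870: state=(-1.309, -0.290)
next step: t=1.880: state=(-1.312, -0.249) — omega has crossed -0.25
linear interpolation between t=1.870 (-0.29041) and t=1.880 (-0.24904) → t≈1.880

t = 1.880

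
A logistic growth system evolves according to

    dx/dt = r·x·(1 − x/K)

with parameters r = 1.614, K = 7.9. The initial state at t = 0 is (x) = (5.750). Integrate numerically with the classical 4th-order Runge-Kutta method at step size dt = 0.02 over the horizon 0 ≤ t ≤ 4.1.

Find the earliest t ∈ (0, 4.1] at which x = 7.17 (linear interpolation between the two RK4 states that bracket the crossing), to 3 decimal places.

t=0.000: state=(5.750)
step 1 (dt=0.02): k1=(2.526), k2=(2.507), k3=(2.507), k4=(2.488); state += dt/6·(k1+2k2+2k3+k4)
t=0.020: state=(5.800)
t=0.040: state=(5.850)
t=0.060: state=(5.898)
continuing one RK4 step at a time; state shown every 10 steps (Δt=0.2):
t=0.200: state=(6.217)
t=0.400: state=(6.605)
t=0.600: state=(6.918)
t=0.800: state=(7.164)
next step: t=0.820: state=(7.185) — x has crossed 7.17
linear interpolation between t=0.800 (7.16356) and t=0.820 (7.18483) → t≈0.806

t = 0.806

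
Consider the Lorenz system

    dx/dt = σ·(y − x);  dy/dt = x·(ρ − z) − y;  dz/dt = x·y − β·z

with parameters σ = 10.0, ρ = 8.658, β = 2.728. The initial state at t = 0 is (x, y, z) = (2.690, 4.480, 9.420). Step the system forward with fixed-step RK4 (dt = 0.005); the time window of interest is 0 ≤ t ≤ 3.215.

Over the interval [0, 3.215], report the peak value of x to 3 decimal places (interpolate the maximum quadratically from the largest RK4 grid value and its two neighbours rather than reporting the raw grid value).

max x = 5.013

t=0.000: state=(2.690, 4.480, 9.420)
step 1 (dt=0.005): k1=(17.900, -6.530, -13.647), k2=(17.289, -6.454, -13.398), k3=(17.306, -6.455, -13.406), k4=(16.712, -6.377, -13.166); state += dt/6·(k1+2k2+2k3+k4)
t=0.005: state=(2.777, 4.448, 9.353)
t=0.010: state=(2.857, 4.416, 9.288)
t=0.015: state=(2.933, 4.386, 9.226)
continuing one RK4 step at a time; state shown every 40 steps (Δt=0.2):
t=0.200: state=(3.796, 3.858, 7.655)
t=0.400: state=(4.013, 4.218, 6.835)
t=0.600: state=(4.564, 4.865, 6.997)
t=0.800: state=(4.993, 5.074, 7.813)
t=1.000: state=(4.845, 4.649, 8.253)
t=1.200: state=(4.424, 4.251, 7.913)
t=1.400: state=(4.264, 4.282, 7.395)
t=1.600: state=(4.447, 4.588, 7.259)
t=1.800: state=(4.713, 4.810, 7.562)
t=2.000: state=(4.765, 4.718, 7.897)
t=2.200: state=(4.590, 4.487, 7.887)
t=2.400: state=(4.438, 4.403, 7.636)
t=2.600: state=(4.460, 4.511, 7.468)
t=2.800: state=(4.590, 4.655, 7.536)
t=3.000: state=(4.669, 4.676, 7.716)
t=3.200: state=(4.623, 4.578, 7.790)
t=3.215: state=(4.616, 4.570, 7.789)
largest grid value and its neighbours: x(0.845)=5.01270, x(0.850)=5.01276, x(0.855)=5.01240
parabola through these three points peaks at t≈0.848 with x≈5.01278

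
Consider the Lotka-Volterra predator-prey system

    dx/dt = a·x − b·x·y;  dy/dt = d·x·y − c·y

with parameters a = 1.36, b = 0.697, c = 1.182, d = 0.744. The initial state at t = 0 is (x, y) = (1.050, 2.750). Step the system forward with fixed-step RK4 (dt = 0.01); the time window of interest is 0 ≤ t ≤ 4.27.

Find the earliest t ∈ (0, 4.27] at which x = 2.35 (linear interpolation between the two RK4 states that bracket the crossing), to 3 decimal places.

t=0.000: state=(1.050, 2.750)
step 1 (dt=0.01): k1=(-0.585, -1.102), k2=(-0.579, -1.106), k3=(-0.579, -1.106), k4=(-0.573, -1.110); state += dt/6·(k1+2k2+2k3+k4)
t=0.010: state=(1.044, 2.739)
t=0.020: state=(1.039, 2.728)
t=0.030: state=(1.033, 2.717)
continuing one RK4 step at a time; state shown every 20 steps (Δt=0.2):
t=0.200: state=(0.954, 2.519)
t=0.400: state=(0.897, 2.281)
t=0.600: state=(0.870, 2.053)
t=0.800: state=(0.871, 1.844)
t=1.000: state=(0.895, 1.660)
t=1.200: state=(0.943, 1.502)
t=1.400: state=(1.014, 1.371)
t=1.600: state=(1.107, 1.267)
t=1.800: state=(1.225, 1.190)
t=2.000: state=(1.367, 1.139)
t=2.200: state=(1.534, 1.115)
t=2.400: state=(1.724, 1.122)
t=2.600: state=(1.930, 1.162)
t=2.800: state=(2.144, 1.242)
t=3.000: state=(2.347, 1.370)
next step: t=3.010: state=(2.357, 1.378) — x has crossed 2.35
linear interpolation between t=3.000 (2.34720) and t=3.010 (2.35666) → t≈3.003

t = 3.003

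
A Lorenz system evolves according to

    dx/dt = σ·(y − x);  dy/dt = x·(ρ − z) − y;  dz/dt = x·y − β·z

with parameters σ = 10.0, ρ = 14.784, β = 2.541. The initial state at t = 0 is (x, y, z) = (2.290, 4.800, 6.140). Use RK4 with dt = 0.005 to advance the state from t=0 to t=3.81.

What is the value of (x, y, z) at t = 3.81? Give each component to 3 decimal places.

t=0.000: state=(2.290, 4.800, 6.140)
step 1 (dt=0.005): k1=(25.100, 14.995, -4.610), k2=(24.847, 15.527, -4.191), k3=(24.867, 15.518, -4.194), k4=(24.633, 16.043, -3.772); state += dt/6·(k1+2k2+2k3+k4)
t=0.005: state=(2.414, 4.878, 6.119)
t=0.010: state=(2.536, 4.960, 6.102)
t=0.015: state=(2.657, 5.048, 6.090)
continuing one RK4 step at a time; state shown every 40 steps (Δt=0.2):
t=0.200: state=(7.435, 10.304, 9.969)
t=0.400: state=(8.819, 6.290, 19.816)
t=0.600: state=(3.259, 1.598, 14.753)
t=0.800: state=(2.212, 2.505, 9.585)
t=1.000: state=(4.013, 5.576, 7.678)
t=1.200: state=(8.116, 10.006, 12.822)
t=1.400: state=(7.423, 4.997, 18.487)
t=1.600: state=(3.438, 2.478, 13.627)
t=1.800: state=(3.296, 3.948, 9.703)
t=2.000: state=(5.796, 7.550, 9.990)
t=2.200: state=(8.350, 8.293, 16.247)
t=2.400: state=(5.529, 3.762, 16.225)
t=2.600: state=(3.669, 3.587, 12.002)
t=2.800: state=(4.790, 5.907, 10.256)
t=3.000: state=(7.359, 8.350, 13.523)
t=3.200: state=(6.907, 5.593, 16.654)
t=3.400: state=(4.516, 3.859, 13.784)
t=3.600: state=(4.532, 5.124, 11.259)
t=3.800: state=(6.400, 7.444, 12.334)
t=3.810: state=(6.503, 7.522, 12.501)

(x, y, z) = (6.503, 7.522, 12.501)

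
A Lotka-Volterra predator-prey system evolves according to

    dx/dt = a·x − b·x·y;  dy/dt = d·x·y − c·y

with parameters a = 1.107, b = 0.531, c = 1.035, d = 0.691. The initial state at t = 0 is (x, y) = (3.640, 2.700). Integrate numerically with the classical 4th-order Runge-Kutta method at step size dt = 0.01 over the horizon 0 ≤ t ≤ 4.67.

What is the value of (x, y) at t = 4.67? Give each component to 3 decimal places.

(x, y) = (1.431, 0.592)

t=0.000: state=(3.640, 2.700)
step 1 (dt=0.01): k1=(-1.189, 3.997), k2=(-1.226, 4.015), k3=(-1.226, 4.015), k4=(-1.263, 4.033); state += dt/6·(k1+2k2+2k3+k4)
t=0.010: state=(3.628, 2.740)
t=0.020: state=(3.615, 2.781)
t=0.030: state=(3.601, 2.821)
continuing one RK4 step at a time; state shown every 20 steps (Δt=0.2):
t=0.200: state=(3.262, 3.548)
t=0.400: state=(2.672, 4.353)
t=0.600: state=(2.034, 4.897)
t=0.800: state=(1.490, 5.071)
t=1.000: state=(1.091, 4.919)
t=1.200: state=(0.822, 4.559)
t=1.400: state=(0.647, 4.099)
t=1.600: state=(0.536, 3.614)
t=1.800: state=(0.468, 3.148)
t=2.000: state=(0.427, 2.722)
t=2.200: state=(0.408, 2.344)
t=2.400: state=(0.404, 2.015)
t=2.600: state=(0.413, 1.733)
t=2.800: state=(0.434, 1.494)
t=3.000: state=(0.468, 1.293)
t=3.200: state=(0.513, 1.125)
t=3.400: state=(0.573, 0.985)
t=3.600: state=(0.648, 0.871)
t=3.800: state=(0.740, 0.780)
t=4.000: state=(0.854, 0.707)
t=4.200: state=(0.991, 0.653)
t=4.400: state=(1.157, 0.616)
t=4.600: state=(1.354, 0.595)
t=4.670: state=(1.431, 0.592)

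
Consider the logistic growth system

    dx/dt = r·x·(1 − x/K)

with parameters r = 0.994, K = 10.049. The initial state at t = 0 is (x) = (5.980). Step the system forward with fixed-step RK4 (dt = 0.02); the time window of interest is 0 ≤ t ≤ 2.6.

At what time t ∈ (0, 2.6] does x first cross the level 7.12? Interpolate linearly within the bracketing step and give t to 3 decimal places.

t=0.000: state=(5.980)
step 1 (dt=0.02): k1=(2.407), k2=(2.402), k3=(2.402), k4=(2.398); state += dt/6·(k1+2k2+2k3+k4)
t=0.020: state=(6.028)
t=0.040: state=(6.076)
t=0.060: state=(6.124)
continuing one RK4 step at a time; state shown every 5 steps (Δt=0.1):
t=0.100: state=(6.218)
t=0.200: state=(6.451)
t=0.300: state=(6.677)
t=0.400: state=(6.896)
t=0.500: state=(7.107)
next step: t=0.520: state=(7.148) — x has crossed 7.12
linear interpolation between t=0.500 (7.10707) and t=0.520 (7.14826) → t≈0.506

t = 0.506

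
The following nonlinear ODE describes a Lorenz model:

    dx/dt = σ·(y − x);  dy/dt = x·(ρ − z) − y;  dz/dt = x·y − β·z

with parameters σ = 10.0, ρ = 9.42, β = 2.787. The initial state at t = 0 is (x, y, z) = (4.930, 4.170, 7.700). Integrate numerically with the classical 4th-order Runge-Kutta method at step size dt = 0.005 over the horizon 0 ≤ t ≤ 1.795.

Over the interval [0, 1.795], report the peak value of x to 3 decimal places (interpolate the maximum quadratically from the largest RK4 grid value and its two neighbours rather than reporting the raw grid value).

t=0.000: state=(4.930, 4.170, 7.700)
step 1 (dt=0.005): k1=(-7.600, 4.310, -0.902), k2=(-7.302, 4.277, -0.922), k3=(-7.311, 4.279, -0.919), k4=(-7.021, 4.248, -0.937); state += dt/6·(k1+2k2+2k3+k4)
t=0.005: state=(4.893, 4.191, 7.695)
t=0.010: state=(4.860, 4.212, 7.691)
t=0.015: state=(4.829, 4.233, 7.686)
continuing one RK4 step at a time; state shown every 20 steps (Δt=0.1):
t=0.100: state=(4.597, 4.563, 7.622)
t=0.200: state=(4.707, 4.914, 7.690)
t=0.300: state=(4.943, 5.185, 7.954)
t=0.400: state=(5.149, 5.304, 8.343)
t=0.500: state=(5.231, 5.235, 8.713)
t=0.600: state=(5.161, 5.025, 8.926)
t=0.700: state=(4.983, 4.778, 8.922)
t=0.800: state=(4.780, 4.592, 8.740)
t=0.900: state=(4.627, 4.517, 8.475)
t=1.000: state=(4.567, 4.557, 8.227)
t=1.100: state=(4.603, 4.682, 8.071)
t=1.200: state=(4.712, 4.845, 8.045)
t=1.300: state=(4.852, 4.991, 8.145)
t=1.400: state=(4.974, 5.071, 8.327)
t=1.500: state=(5.036, 5.061, 8.521)
t=1.600: state=(5.023, 4.974, 8.655)
t=1.700: state=(4.948, 4.852, 8.688)
t=1.795: state=(4.851, 4.748, 8.627)
largest grid value and its neighbours: x(0.500)=5.23079, x(0.505)=5.23080, x(0.510)=5.23041
parabola through these three points peaks at t≈0.503 with x≈5.23084

max x = 5.231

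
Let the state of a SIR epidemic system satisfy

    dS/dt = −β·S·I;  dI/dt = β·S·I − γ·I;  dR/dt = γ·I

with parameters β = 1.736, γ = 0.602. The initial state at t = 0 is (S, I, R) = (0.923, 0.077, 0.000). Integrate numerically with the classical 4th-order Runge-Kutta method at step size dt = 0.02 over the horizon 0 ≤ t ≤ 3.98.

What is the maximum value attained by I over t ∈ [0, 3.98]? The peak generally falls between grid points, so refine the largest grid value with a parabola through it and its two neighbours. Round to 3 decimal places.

t=0.000: state=(0.923, 0.077, 0.000)
step 1 (dt=0.02): k1=(-0.123, 0.077, 0.046), k2=(-0.124, 0.078, 0.047), k3=(-0.124, 0.078, 0.047), k4=(-0.126, 0.078, 0.047); state += dt/6·(k1+2k2+2k3+k4)
t=0.020: state=(0.921, 0.079, 0.001)
t=0.040: state=(0.918, 0.080, 0.002)
t=0.060: state=(0.915, 0.082, 0.003)
continuing one RK4 step at a time; state shown every 10 steps (Δt=0.2):
t=0.200: state=(0.896, 0.094, 0.010)
t=0.400: state=(0.865, 0.113, 0.023)
t=0.600: state=(0.828, 0.134, 0.037)
t=0.800: state=(0.788, 0.157, 0.055)
t=1.000: state=(0.743, 0.182, 0.075)
t=1.200: state=(0.694, 0.207, 0.099)
t=1.400: state=(0.643, 0.232, 0.125)
t=1.600: state=(0.591, 0.254, 0.155)
t=1.800: state=(0.539, 0.274, 0.186)
t=2.000: state=(0.489, 0.291, 0.220)
t=2.200: state=(0.441, 0.303, 0.256)
t=2.400: state=(0.396, 0.311, 0.293)
t=2.600: state=(0.356, 0.314, 0.331)
t=2.800: state=(0.319, 0.313, 0.369)
t=3.000: state=(0.286, 0.308, 0.406)
t=3.200: state=(0.258, 0.300, 0.443)
t=3.400: state=(0.233, 0.289, 0.478)
t=3.600: state=(0.211, 0.277, 0.512)
t=3.800: state=(0.192, 0.263, 0.545)
t=3.980: state=(0.177, 0.250, 0.573)
largest grid value and its neighbours: I(2.620)=0.31372, I(2.640)=0.31375, I(2.660)=0.31374
parabola through these three points peaks at t≈2.646 with I≈0.31375

max I = 0.314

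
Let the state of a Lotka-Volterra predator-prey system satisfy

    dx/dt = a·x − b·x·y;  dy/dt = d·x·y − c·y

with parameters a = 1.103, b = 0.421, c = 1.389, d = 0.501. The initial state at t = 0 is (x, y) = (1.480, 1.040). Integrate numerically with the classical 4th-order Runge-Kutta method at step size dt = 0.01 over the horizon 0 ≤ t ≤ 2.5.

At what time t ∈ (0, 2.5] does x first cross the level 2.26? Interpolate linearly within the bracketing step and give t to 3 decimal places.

t=0.000: state=(1.480, 1.040)
step 1 (dt=0.01): k1=(0.984, -0.673), k2=(0.990, -0.669), k3=(0.990, -0.669), k4=(0.995, -0.664); state += dt/6·(k1+2k2+2k3+k4)
t=0.010: state=(1.490, 1.033)
t=0.020: state=(1.500, 1.027)
t=0.030: state=(1.510, 1.020)
continuing one RK4 step at a time; state shown every 10 steps (Δt=0.1):
t=0.100: state=(1.584, 0.977)
t=0.200: state=(1.699, 0.923)
t=0.300: state=(1.827, 0.878)
t=0.400: state=(1.968, 0.840)
t=0.500: state=(2.122, 0.810)
t=0.580: state=(2.256, 0.791)
next step: t=0.590: state=(2.274, 0.789) — x has crossed 2.26
linear interpolation between t=0.580 (2.25621) and t=0.590 (2.27365) → t≈0.582

t = 0.582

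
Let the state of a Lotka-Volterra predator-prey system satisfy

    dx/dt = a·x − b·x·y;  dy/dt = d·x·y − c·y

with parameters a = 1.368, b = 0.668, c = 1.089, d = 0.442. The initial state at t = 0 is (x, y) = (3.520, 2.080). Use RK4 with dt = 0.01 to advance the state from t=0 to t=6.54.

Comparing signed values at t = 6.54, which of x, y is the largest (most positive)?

largest component: y

t=0.000: state=(3.520, 2.080)
step 1 (dt=0.01): k1=(-0.075, 0.971), k2=(-0.087, 0.973), k3=(-0.087, 0.973), k4=(-0.098, 0.975); state += dt/6·(k1+2k2+2k3+k4)
t=0.010: state=(3.519, 2.090)
t=0.020: state=(3.518, 2.099)
t=0.030: state=(3.517, 2.109)
continuing one RK4 step at a time; state shown every 25 steps (Δt=0.25):
t=0.250: state=(3.429, 2.329)
t=0.500: state=(3.207, 2.562)
t=0.750: state=(2.898, 2.736)
t=1.000: state=(2.562, 2.818)
t=1.250: state=(2.254, 2.799)
t=1.500: state=(2.003, 2.695)
t=1.750: state=(1.821, 2.534)
t=2.000: state=(1.705, 2.344)
t=2.250: state=(1.650, 2.148)
t=2.500: state=(1.648, 1.962)
t=2.750: state=(1.696, 1.797)
t=3.000: state=(1.790, 1.659)
t=3.250: state=(1.928, 1.551)
t=3.500: state=(2.109, 1.476)
t=3.750: state=(2.329, 1.436)
t=4.000: state=(2.582, 1.434)
t=4.250: state=(2.852, 1.475)
t=4.500: state=(3.118, 1.563)
t=4.750: state=(3.344, 1.702)
t=5.000: state=(3.490, 1.893)
t=5.250: state=(3.514, 2.126)
t=5.500: state=(3.397, 2.375)
t=5.750: state=(3.155, 2.600)
t=6.000: state=(2.836, 2.759)
t=6.250: state=(2.501, 2.821)
t=6.500: state=(2.202, 2.785)
t=6.540: state=(2.160, 2.771)
compare at T: x=2.160, y=2.771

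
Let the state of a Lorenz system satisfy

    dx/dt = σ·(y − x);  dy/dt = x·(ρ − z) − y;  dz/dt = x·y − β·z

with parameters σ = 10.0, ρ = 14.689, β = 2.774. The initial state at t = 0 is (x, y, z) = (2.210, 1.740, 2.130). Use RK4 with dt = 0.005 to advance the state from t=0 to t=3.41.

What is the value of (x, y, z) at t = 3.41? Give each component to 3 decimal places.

(x, y, z) = (8.191, 6.694, 17.679)

t=0.000: state=(2.210, 1.740, 2.130)
step 1 (dt=0.005): k1=(-4.700, 26.015, -2.063), k2=(-3.932, 25.814, -1.926), k3=(-3.956, 25.838, -1.925), k4=(-3.210, 25.659, -1.788); state += dt/6·(k1+2k2+2k3+k4)
t=0.005: state=(2.190, 1.869, 2.120)
t=0.010: state=(2.178, 1.997, 2.112)
t=0.015: state=(2.172, 2.123, 2.105)
continuing one RK4 step at a time; state shown every 40 steps (Δt=0.2):
t=0.200: state=(5.210, 8.359, 3.983)
t=0.400: state=(11.390, 11.358, 19.362)
t=0.600: state=(4.057, 0.488, 17.226)
t=0.800: state=(0.894, 0.592, 9.982)
t=1.000: state=(1.172, 1.666, 5.892)
t=1.200: state=(3.224, 5.002, 4.483)
t=1.400: state=(8.766, 11.894, 11.201)
t=1.600: state=(8.159, 4.369, 20.191)
t=1.800: state=(2.474, 1.285, 13.072)
t=2.000: state=(2.115, 2.655, 8.088)
t=2.200: state=(4.537, 6.530, 6.962)
t=2.400: state=(9.188, 10.702, 14.594)
t=2.600: state=(6.624, 3.721, 18.023)
t=2.800: state=(3.059, 2.542, 12.079)
t=3.000: state=(3.720, 4.782, 8.692)
t=3.200: state=(7.044, 9.018, 11.014)
t=3.400: state=(8.332, 7.006, 17.602)
t=3.410: state=(8.191, 6.694, 17.679)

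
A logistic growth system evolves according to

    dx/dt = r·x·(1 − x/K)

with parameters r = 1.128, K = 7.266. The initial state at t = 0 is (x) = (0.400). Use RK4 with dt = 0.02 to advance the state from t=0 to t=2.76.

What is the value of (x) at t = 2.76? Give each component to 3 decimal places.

t=0.000: state=(0.400)
step 1 (dt=0.02): k1=(0.426), k2=(0.431), k3=(0.431), k4=(0.435); state += dt/6·(k1+2k2+2k3+k4)
t=0.020: state=(0.409)
t=0.040: state=(0.417)
t=0.060: state=(0.426)
continuing one RK4 step at a time; state shown every 5 steps (Δt=0.1):
t=0.100: state=(0.445)
t=0.200: state=(0.494)
t=0.300: state=(0.549)
t=0.400: state=(0.609)
t=0.500: state=(0.675)
t=0.600: state=(0.747)
t=0.700: state=(0.826)
t=0.800: state=(0.913)
t=0.900: state=(1.006)
t=1.000: state=(1.108)
t=1.100: state=(1.218)
t=1.200: state=(1.337)
t=1.300: state=(1.465)
t=1.400: state=(1.601)
t=1.500: state=(1.746)
t=1.600: state=(1.900)
t=1.700: state=(2.063)
t=1.800: state=(2.233)
t=1.900: state=(2.411)
t=2.000: state=(2.597)
t=2.100: state=(2.788)
t=2.200: state=(2.984)
t=2.300: state=(3.184)
t=2.400: state=(3.387)
t=2.500: state=(3.591)
t=2.600: state=(3.796)
t=2.700: state=(4.000)
t=2.760: state=(4.121)

(x) = (4.121)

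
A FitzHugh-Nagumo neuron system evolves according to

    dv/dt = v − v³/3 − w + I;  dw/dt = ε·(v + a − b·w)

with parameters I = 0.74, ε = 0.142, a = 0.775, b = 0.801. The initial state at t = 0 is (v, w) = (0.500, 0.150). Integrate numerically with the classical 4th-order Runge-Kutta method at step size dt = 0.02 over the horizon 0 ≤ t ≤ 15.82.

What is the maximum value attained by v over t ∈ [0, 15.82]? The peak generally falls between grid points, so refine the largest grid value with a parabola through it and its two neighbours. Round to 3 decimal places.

t=0.000: state=(0.500, 0.150)
step 1 (dt=0.02): k1=(1.048, 0.164), k2=(1.055, 0.165), k3=(1.055, 0.165), k4=(1.061, 0.167); state += dt/6·(k1+2k2+2k3+k4)
t=0.020: state=(0.521, 0.153)
t=0.040: state=(0.542, 0.157)
t=0.060: state=(0.564, 0.160)
continuing one RK4 step at a time; state shown every 50 steps (Δt=1):
t=1.000: state=(1.546, 0.381)
t=2.000: state=(1.776, 0.675)
t=3.000: state=(1.689, 0.940)
t=4.000: state=(1.564, 1.161)
t=5.000: state=(1.427, 1.341)
t=6.000: state=(1.277, 1.482)
t=7.000: state=(1.103, 1.587)
t=8.000: state=(0.883, 1.654)
t=9.000: state=(0.546, 1.678)
t=10.000: state=(-0.141, 1.634)
t=11.000: state=(-1.460, 1.456)
t=12.000: state=(-1.907, 1.164)
t=13.000: state=(-1.844, 0.890)
t=14.000: state=(-1.743, 0.658)
t=15.000: state=(-1.639, 0.464)
t=15.820: state=(-1.553, 0.332)
largest grid value and its neighbours: v(1.880)=1.77790, v(1.900)=1.77793, v(1.920)=1.77784
parabola through these three points peaks at t≈1.894 with v≈1.77793

max v = 1.778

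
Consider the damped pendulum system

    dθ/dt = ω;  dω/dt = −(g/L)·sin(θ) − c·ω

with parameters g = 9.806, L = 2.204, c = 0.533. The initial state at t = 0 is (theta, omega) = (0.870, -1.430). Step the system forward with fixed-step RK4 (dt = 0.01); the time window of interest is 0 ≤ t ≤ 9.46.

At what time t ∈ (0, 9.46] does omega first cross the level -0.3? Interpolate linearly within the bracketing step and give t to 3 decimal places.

t=0.000: state=(0.870, -1.430)
step 1 (dt=0.01): k1=(-1.430, -2.638), k2=(-1.443, -2.611), k3=(-1.443, -2.611), k4=(-1.456, -2.583); state += dt/6·(k1+2k2+2k3+k4)
t=0.010: state=(0.856, -1.456)
t=0.020: state=(0.841, -1.482)
t=0.030: state=(0.826, -1.507)
continuing one RK4 step at a time; state shown every 50 steps (Δt=0.5):
t=0.500: state=(-0.033, -1.858)
t=1.000: state=(-0.695, -0.621)
t=1.100: state=(-0.741, -0.303)
next step: t=1.110: state=(-0.744, -0.271) — omega has crossed -0.3
linear interpolation between t=1.100 (-0.30252) and t=1.110 (-0.27090) → t≈1.101

t = 1.101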